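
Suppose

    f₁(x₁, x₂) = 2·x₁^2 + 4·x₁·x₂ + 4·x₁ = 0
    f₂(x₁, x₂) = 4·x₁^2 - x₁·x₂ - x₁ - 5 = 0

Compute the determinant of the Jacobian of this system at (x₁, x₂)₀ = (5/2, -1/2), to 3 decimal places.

-225.000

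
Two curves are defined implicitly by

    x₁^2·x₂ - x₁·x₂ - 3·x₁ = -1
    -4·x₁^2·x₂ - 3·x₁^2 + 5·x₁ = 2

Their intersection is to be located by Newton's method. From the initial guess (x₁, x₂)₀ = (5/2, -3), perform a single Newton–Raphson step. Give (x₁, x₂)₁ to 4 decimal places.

(1.4683, -2.3933)

At (5/2, -3): F = (-17.7500, 66.7500).
Jacobian J = [[2·x₁·x₂ - x₂ - 3, x₁^2 - x₁], [-8·x₁·x₂ - 6·x₁ + 5, -4·x₁^2]].
At the point, J = [[-15.0000, 3.7500], [50.0000, -25.0000]] (det J = 187.5000).
Solving J·Δ = −F gives Δ = (-1.0317, 0.6067).
Then the next iterate is (x₁, x₂)₁ = (1.4683, -2.3933).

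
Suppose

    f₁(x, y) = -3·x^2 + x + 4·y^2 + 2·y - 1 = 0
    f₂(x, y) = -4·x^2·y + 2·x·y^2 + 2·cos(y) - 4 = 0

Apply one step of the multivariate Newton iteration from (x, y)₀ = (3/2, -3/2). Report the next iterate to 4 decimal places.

(1.0244, -1.1445)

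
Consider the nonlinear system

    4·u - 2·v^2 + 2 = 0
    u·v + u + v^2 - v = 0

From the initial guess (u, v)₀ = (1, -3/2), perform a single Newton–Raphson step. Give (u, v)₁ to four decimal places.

At (1, -3/2): F = (1.5000, 3.2500).
Jacobian J = [[4, -4·v], [v + 1, u + 2·v - 1]].
At the point, J = [[4.0000, 6.0000], [-0.5000, -3.0000]] (det J = -9.0000).
Solving J·Δ = −F gives Δ = (-2.6667, 1.5278).
Then the next iterate is (u, v)₁ = (-1.6667, 0.0278).

(-1.6667, 0.0278)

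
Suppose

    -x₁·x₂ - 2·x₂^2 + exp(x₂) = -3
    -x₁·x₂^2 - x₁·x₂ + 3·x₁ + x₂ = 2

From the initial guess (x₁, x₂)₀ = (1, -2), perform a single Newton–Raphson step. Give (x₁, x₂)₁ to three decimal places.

At (1, -2): F = (-2.86466, -3.000).
Jacobian J = [[-x₂, -x₁ - 4·x₂ + exp(x₂)], [-x₂^2 - x₂ + 3, -2·x₁·x₂ - x₁ + 1]].
At the point, J = [[2.000, 7.13534], [1.000, 4.000]] (det J = 0.86466).
Solving J·Δ = −F gives Δ = (-11.504, 3.626).
Then the next iterate is (x₁, x₂)₁ = (-10.504, 1.626).

(-10.504, 1.626)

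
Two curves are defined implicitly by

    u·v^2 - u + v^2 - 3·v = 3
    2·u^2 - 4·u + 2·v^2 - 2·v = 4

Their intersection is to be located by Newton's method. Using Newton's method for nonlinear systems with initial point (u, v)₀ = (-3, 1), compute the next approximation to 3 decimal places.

(-1.464, 0.286)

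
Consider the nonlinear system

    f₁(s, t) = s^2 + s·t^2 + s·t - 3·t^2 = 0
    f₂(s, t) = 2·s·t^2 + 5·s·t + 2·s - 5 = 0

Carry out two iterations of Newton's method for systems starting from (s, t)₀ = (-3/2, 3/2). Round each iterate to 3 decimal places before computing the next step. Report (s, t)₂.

(0.502, 0.563)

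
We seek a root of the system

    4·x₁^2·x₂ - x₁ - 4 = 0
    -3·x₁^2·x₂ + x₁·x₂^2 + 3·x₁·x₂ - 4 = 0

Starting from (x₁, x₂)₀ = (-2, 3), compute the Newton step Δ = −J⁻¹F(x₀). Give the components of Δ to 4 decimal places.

(0.2706, -2.0462)

At (-2, 3): F = (46.0000, -76.0000).
Jacobian J = [[8·x₁·x₂ - 1, 4·x₁^2], [-6·x₁·x₂ + x₂^2 + 3·x₂, -3·x₁^2 + 2·x₁·x₂ + 3·x₁]].
At the point, J = [[-49.0000, 16.0000], [54.0000, -30.0000]] (det J = 606.0000).
Solving J·Δ = −F gives Δ = (0.2706, -2.0462).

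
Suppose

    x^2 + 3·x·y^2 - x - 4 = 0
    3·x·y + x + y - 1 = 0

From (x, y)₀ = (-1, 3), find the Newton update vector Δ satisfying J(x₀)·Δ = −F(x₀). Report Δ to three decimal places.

At (-1, 3): F = (-29.000, -8.000).
Jacobian J = [[2·x + 3·y^2 - 1, 6·x·y], [3·y + 1, 3·x + 1]].
At the point, J = [[24.000, -18.000], [10.000, -2.000]] (det J = 132.000).
Solving J·Δ = −F gives Δ = (0.652, -0.742).

(0.652, -0.742)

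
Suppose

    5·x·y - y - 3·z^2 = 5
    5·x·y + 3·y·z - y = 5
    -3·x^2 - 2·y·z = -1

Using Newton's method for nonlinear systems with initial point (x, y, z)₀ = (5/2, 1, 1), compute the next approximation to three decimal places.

At (5/2, 1, 1): F = (3.500, 9.500, -19.750).
Jacobian J = [[5·y, 5·x - 1, -6·z], [5·y, 5·x + 3·z - 1, 3·y], [-6·x, -2·z, -2·y]].
At the point, J = [[5.000, 11.500, -6.000], [5.000, 14.500, 3.000], [-15.000, -2.000, -2.000]] (det J = -1762.500).
Solving J·Δ = −F gives Δ = (-1.219, -0.104, -0.632).
Then the next iterate is (x, y, z)₁ = (1.281, 0.896, 0.368).

(1.281, 0.896, 0.368)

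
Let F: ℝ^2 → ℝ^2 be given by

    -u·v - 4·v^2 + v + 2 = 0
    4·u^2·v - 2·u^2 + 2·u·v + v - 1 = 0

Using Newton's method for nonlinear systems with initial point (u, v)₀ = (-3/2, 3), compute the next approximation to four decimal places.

(-1.2249, 1.7291)

At (-3/2, 3): F = (-26.5000, 15.5000).
Jacobian J = [[-v, -u - 8·v + 1], [8·u·v - 4·u + 2·v, 4·u^2 + 2·u + 1]].
At the point, J = [[-3.0000, -21.5000], [-24.0000, 7.0000]] (det J = -537.0000).
Solving J·Δ = −F gives Δ = (0.2751, -1.2709).
Then the next iterate is (u, v)₁ = (-1.2249, 1.7291).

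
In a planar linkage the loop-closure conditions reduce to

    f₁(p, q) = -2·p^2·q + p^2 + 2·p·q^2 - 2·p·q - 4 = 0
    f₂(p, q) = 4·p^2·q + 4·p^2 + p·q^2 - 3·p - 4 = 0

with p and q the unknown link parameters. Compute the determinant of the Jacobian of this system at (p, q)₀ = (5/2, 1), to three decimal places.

J = [[-4·p·q + 2·p + 2·q^2 - 2·q, -2·p^2 + 4·p·q - 2·p], [8·p·q + 8·p + q^2 - 3, 4·p^2 + 2·p·q]].
At the point, J = [[-5.000, -7.500], [38.000, 30.000]].
det J = 135.000.

135.000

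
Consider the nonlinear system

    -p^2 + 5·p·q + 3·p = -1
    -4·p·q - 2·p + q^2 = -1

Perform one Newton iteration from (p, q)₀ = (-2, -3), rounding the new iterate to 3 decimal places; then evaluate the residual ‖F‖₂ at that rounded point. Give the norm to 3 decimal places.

At (-2, -3): F = (21.000, -10.000).
Jacobian J = [[-2·p + 5·q + 3, 5·p], [-4·q - 2, -4·p + 2·q]].
At the point, J = [[-8.000, -10.000], [10.000, 2.000]] (det J = 84.000).
Solving J·Δ = −F gives Δ = (0.690, 1.548).
Then the next iterate is (p, q)₁ = (-1.310, -1.452).
Re-evaluating at (-1.310, -1.452): F = (4.86450, -1.88018), so ‖F‖₂ = 5.215.

5.215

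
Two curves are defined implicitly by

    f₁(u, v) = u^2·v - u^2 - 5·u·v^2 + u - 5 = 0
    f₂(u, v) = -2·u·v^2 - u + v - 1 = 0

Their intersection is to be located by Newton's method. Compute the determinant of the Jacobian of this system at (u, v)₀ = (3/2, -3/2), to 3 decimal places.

J = [[2·u·v - 2·u - 5·v^2 + 1, u^2 - 10·u·v], [-2·v^2 - 1, -4·u·v + 1]].
At the point, J = [[-17.750, 24.750], [-5.500, 10.000]].
det J = -41.375.

-41.375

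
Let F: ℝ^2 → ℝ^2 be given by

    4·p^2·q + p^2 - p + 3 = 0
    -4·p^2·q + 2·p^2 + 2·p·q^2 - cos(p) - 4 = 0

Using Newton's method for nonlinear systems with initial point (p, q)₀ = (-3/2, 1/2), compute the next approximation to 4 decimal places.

(-0.7640, 0.0678)

At (-3/2, 1/2): F = (11.2500, -4.820737).
Jacobian J = [[8·p·q + 2·p - 1, 4·p^2], [-8·p·q + 4·p + 2·q^2 + sin(p), -4·p^2 + 4·p·q]].
At the point, J = [[-10.0000, 9.0000], [-0.497495, -12.0000]] (det J = 124.477455).
Solving J·Δ = −F gives Δ = (0.7360, -0.4322).
Then the next iterate is (p, q)₁ = (-0.7640, 0.0678).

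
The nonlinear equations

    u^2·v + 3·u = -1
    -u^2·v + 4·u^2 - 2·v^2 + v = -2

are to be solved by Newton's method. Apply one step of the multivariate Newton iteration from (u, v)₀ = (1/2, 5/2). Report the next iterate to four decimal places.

(-0.0268, 1.5902)

At (1/2, 5/2): F = (3.1250, -7.6250).
Jacobian J = [[2·u·v + 3, u^2], [-2·u·v + 8·u, -u^2 - 4·v + 1]].
At the point, J = [[5.5000, 0.2500], [1.5000, -9.2500]] (det J = -51.2500).
Solving J·Δ = −F gives Δ = (-0.5268, -0.9098).
Then the next iterate is (u, v)₁ = (-0.0268, 1.5902).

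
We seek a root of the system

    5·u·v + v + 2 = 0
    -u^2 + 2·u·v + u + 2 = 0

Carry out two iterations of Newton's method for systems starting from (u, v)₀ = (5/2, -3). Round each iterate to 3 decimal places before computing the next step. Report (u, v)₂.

At (5/2, -3): F = (-38.500, -16.750).
Jacobian J = [[5·v, 5·u + 1], [-2·u + 2·v + 1, 2·u]].
At the point, J = [[-15.000, 13.500], [-10.000, 5.000]] (det J = 60.000).
Solving J·Δ = −F gives Δ = (-0.560, 2.229).
Then the next iterate is (u, v)₁ = (1.940, -0.771).
Round to (1.940, -0.771) and repeat: F = (-6.24970, -2.81508), J = [[-3.855, 10.700], [-4.422, 3.880]].
Δ = (-0.181, 0.519), so (u, v)₂ = (1.759, -0.252).

(1.759, -0.252)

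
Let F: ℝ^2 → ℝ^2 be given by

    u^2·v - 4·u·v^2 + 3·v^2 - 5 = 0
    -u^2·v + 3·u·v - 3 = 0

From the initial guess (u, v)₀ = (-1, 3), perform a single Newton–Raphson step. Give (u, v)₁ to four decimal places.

At (-1, 3): F = (61.0000, -15.0000).
Jacobian J = [[2·u·v - 4·v^2, u^2 - 8·u·v + 6·v], [-2·u·v + 3·v, -u^2 + 3·u]].
At the point, J = [[-42.0000, 43.0000], [15.0000, -4.0000]] (det J = -477.0000).
Solving J·Δ = −F gives Δ = (0.8407, -0.5975).
Then the next iterate is (u, v)₁ = (-0.1593, 2.4025).

(-0.1593, 2.4025)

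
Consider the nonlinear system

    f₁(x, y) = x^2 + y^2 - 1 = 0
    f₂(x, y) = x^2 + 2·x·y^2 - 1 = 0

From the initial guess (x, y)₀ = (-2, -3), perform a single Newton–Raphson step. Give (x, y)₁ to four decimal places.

At (-2, -3): F = (12.0000, -33.0000).
Jacobian J = [[2·x, 2·y], [2·x + 2·y^2, 4·x·y]].
At the point, J = [[-4.0000, -6.0000], [14.0000, 24.0000]] (det J = -12.0000).
Solving J·Δ = −F gives Δ = (7.5000, -3.0000).
Then the next iterate is (x, y)₁ = (5.5000, -6.0000).

(5.5000, -6.0000)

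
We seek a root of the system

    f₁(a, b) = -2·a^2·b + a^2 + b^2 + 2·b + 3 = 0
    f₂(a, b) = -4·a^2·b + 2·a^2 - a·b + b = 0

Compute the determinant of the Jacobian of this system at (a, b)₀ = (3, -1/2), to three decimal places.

-39.500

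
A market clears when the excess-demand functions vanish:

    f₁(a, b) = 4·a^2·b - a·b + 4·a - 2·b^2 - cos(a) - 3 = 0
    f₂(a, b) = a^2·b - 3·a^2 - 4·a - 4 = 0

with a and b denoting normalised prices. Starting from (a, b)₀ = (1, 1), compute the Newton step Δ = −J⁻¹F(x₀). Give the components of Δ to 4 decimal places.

At (1, 1): F = (1.459698, -10.0000).
Jacobian J = [[8·a·b - b + sin(a) + 4, 4·a^2 - a - 4·b], [2·a·b - 6·a - 4, a^2]].
At the point, J = [[11.841471, -1.0000], [-8.0000, 1.0000]] (det J = 3.841471).
Solving J·Δ = −F gives Δ = (2.2232, 27.7855).

(2.2232, 27.7855)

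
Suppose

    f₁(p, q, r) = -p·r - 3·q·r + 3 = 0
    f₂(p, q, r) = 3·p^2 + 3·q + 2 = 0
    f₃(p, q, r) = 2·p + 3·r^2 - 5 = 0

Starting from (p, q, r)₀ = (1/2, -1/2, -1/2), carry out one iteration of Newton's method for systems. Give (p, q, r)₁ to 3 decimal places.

(2.875, -3.292, 0.000)

At (1/2, -1/2, -1/2): F = (2.500, 1.250, -3.250).
Jacobian J = [[-r, -3·r, -p - 3·q], [6·p, 3, 0], [2, 0, 6·r]].
At the point, J = [[0.500, 1.500, 1.000], [3.000, 3.000, 0.000], [2.000, 0.000, -3.000]] (det J = 3.000).
Solving J·Δ = −F gives Δ = (2.375, -2.792, 0.500).
Then the next iterate is (p, q, r)₁ = (2.875, -3.292, 0.000).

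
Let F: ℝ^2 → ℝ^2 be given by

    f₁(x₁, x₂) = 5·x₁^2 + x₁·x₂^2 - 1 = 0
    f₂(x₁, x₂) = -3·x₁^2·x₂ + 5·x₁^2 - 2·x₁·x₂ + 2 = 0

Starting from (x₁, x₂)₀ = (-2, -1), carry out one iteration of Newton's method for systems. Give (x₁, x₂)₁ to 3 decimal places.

At (-2, -1): F = (17.000, 30.000).
Jacobian J = [[10·x₁ + x₂^2, 2·x₁·x₂], [-6·x₁·x₂ + 10·x₁ - 2·x₂, -3·x₁^2 - 2·x₁]].
At the point, J = [[-19.000, 4.000], [-30.000, -8.000]] (det J = 272.000).
Solving J·Δ = −F gives Δ = (0.941, 0.221).
Then the next iterate is (x₁, x₂)₁ = (-1.059, -0.779).

(-1.059, -0.779)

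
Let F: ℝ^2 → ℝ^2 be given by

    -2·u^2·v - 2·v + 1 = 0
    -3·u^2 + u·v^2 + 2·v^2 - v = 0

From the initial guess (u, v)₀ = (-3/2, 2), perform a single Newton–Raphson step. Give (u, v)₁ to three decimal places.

(-0.921, 1.223)

At (-3/2, 2): F = (-12.000, -6.750).
Jacobian J = [[-4·u·v, -2·u^2 - 2], [-6·u + v^2, 2·u·v + 4·v - 1]].
At the point, J = [[12.000, -6.500], [13.000, 1.000]] (det J = 96.500).
Solving J·Δ = −F gives Δ = (0.579, -0.777).
Then the next iterate is (u, v)₁ = (-0.921, 1.223).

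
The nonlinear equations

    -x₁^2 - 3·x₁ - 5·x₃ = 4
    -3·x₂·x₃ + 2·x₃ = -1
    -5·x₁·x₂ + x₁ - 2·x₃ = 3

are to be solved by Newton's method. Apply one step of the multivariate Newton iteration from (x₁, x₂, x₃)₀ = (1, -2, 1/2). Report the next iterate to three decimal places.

(-0.274, -3.072, -0.326)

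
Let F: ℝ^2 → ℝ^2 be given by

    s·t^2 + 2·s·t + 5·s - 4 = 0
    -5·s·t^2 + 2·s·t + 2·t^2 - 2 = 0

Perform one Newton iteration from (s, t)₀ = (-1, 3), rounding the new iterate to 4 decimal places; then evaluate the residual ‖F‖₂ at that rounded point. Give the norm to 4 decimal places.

10.6066

At (-1, 3): F = (-24.0000, 55.0000).
Jacobian J = [[t^2 + 2·t + 5, 2·s·t + 2·s], [-5·t^2 + 2·t, -10·s·t + 2·s + 4·t]].
At the point, J = [[20.0000, -8.0000], [-39.0000, 40.0000]] (det J = 488.0000).
Solving J·Δ = −F gives Δ = (1.0656, -0.3361).
Then the next iterate is (s, t)₁ = (0.0656, 2.6639).
Re-evaluating at (0.0656, 2.6639): F = (-2.856975, 10.214623), so ‖F‖₂ = 10.6066.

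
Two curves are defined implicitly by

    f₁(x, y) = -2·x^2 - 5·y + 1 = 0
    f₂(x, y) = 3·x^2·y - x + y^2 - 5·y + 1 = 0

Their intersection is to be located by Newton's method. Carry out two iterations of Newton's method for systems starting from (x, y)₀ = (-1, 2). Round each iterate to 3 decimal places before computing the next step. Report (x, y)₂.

(-8.048, -7.010)

At (-1, 2): F = (-11.000, 2.000).
Jacobian J = [[-4·x, -5], [6·x·y - 1, 3·x^2 + 2·y - 5]].
At the point, J = [[4.000, -5.000], [-13.000, 2.000]] (det J = -57.000).
Solving J·Δ = −F gives Δ = (-0.211, -2.368).
Then the next iterate is (x, y)₁ = (-1.211, -0.368).
Round to (-1.211, -0.368) and repeat: F = (-0.09304, 2.56738), J = [[4.844, -5.000], [1.67389, -1.33644]].
Δ = (-6.837, -6.642), so (x, y)₂ = (-8.048, -7.010).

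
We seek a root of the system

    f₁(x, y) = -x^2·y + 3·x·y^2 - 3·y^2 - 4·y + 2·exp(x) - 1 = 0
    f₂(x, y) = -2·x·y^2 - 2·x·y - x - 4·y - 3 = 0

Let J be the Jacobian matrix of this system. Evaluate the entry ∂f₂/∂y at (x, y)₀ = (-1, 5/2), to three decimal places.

8.000

∂f₂/∂y = -4·x·y - 2·x - 4.
At (-1, 5/2) this is 8.000.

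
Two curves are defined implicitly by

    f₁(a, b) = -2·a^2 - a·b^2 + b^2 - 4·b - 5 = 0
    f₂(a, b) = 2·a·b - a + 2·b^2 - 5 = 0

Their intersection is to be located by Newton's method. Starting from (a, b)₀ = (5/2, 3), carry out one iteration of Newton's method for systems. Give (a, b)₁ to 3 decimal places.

(0.952, 1.955)

At (5/2, 3): F = (-43.000, 25.500).
Jacobian J = [[-4·a - b^2, -2·a·b + 2·b - 4], [2·b - 1, 2·a + 4·b]].
At the point, J = [[-19.000, -13.000], [5.000, 17.000]] (det J = -258.000).
Solving J·Δ = −F gives Δ = (-1.548, -1.045).
Then the next iterate is (a, b)₁ = (0.952, 1.955).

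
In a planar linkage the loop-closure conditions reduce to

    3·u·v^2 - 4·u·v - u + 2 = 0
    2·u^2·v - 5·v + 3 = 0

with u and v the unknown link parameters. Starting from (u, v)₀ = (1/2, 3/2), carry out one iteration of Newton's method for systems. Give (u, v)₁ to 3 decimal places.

At (1/2, 3/2): F = (1.875, -3.750).
Jacobian J = [[3·v^2 - 4·v - 1, 6·u·v - 4·u], [4·u·v, 2·u^2 - 5]].
At the point, J = [[-0.250, 2.500], [3.000, -4.500]] (det J = -6.375).
Solving J·Δ = −F gives Δ = (0.147, -0.735).
Then the next iterate is (u, v)₁ = (0.647, 0.765).

(0.647, 0.765)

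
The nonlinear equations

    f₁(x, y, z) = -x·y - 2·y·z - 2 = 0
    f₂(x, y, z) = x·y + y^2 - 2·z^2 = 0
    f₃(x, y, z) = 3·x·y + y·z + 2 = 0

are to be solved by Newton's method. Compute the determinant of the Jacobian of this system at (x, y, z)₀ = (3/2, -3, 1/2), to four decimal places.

-285.0000

J = [[-y, -x - 2·z, -2·y], [y, x + 2·y, -4·z], [3·y, 3·x + z, y]].
At the point, J = [[3.0000, -2.5000, 6.0000], [-3.0000, -4.5000, -2.0000], [-9.0000, 5.0000, -3.0000]].
det J = -285.0000.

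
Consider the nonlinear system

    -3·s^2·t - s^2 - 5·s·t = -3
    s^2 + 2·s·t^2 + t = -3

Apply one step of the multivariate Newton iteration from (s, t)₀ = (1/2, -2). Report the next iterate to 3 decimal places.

(-0.179, -2.286)

At (1/2, -2): F = (9.250, 5.250).
Jacobian J = [[-6·s·t - 2·s - 5·t, -3·s^2 - 5·s], [2·s + 2·t^2, 4·s·t + 1]].
At the point, J = [[15.000, -3.250], [9.000, -3.000]] (det J = -15.750).
Solving J·Δ = −F gives Δ = (-0.679, -0.286).
Then the next iterate is (s, t)₁ = (-0.179, -2.286).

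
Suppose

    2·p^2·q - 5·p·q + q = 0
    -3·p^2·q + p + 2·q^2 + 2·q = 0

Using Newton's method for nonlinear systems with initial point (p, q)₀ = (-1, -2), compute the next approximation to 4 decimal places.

(-0.0270, -2.1892)

At (-1, -2): F = (-16.0000, 9.0000).
Jacobian J = [[4·p·q - 5·q, 2·p^2 - 5·p + 1], [-6·p·q + 1, -3·p^2 + 4·q + 2]].
At the point, J = [[18.0000, 8.0000], [-11.0000, -9.0000]] (det J = -74.0000).
Solving J·Δ = −F gives Δ = (0.9730, -0.1892).
Then the next iterate is (p, q)₁ = (-0.0270, -2.1892).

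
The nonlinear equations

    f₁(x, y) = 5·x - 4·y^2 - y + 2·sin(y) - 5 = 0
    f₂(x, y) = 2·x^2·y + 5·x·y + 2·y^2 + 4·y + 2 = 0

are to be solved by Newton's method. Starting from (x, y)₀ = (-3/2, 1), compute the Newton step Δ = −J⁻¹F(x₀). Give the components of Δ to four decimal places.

At (-3/2, 1): F = (-15.817058, 5.0000).
Jacobian J = [[5, -8·y + 2·cos(y) - 1], [4·x·y + 5·y, 2·x^2 + 5·x + 4·y + 4]].
At the point, J = [[5.0000, -7.919395], [-1.0000, 5.0000]] (det J = 17.080605).
Solving J·Δ = −F gives Δ = (2.3119, -0.5376).

(2.3119, -0.5376)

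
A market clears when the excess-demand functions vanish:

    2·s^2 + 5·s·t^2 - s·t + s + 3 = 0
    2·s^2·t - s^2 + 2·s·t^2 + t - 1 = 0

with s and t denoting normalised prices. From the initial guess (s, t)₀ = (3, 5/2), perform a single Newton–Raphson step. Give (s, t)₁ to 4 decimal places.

(3.0039, 0.9665)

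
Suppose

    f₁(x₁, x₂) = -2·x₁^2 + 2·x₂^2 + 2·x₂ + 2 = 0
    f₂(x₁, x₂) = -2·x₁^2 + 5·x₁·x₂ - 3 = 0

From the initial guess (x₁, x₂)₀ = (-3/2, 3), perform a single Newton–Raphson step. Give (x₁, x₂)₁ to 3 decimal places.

(-0.737, 1.137)

At (-3/2, 3): F = (21.500, -30.000).
Jacobian J = [[-4·x₁, 4·x₂ + 2], [-4·x₁ + 5·x₂, 5·x₁]].
At the point, J = [[6.000, 14.000], [21.000, -7.500]] (det J = -339.000).
Solving J·Δ = −F gives Δ = (0.763, -1.863).
Then the next iterate is (x₁, x₂)₁ = (-0.737, 1.137).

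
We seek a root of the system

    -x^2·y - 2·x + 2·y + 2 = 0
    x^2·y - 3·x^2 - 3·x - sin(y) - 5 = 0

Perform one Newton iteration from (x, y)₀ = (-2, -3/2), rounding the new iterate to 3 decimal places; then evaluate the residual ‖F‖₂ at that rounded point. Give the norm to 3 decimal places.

At (-2, -3/2): F = (9.000, -16.00251).
Jacobian J = [[-2·x·y - 2, -x^2 + 2], [2·x·y - 6·x - 3, x^2 - cos(y)]].
At the point, J = [[-8.000, -2.000], [15.000, 3.92926]] (det J = -1.43410).
Solving J·Δ = −F gives Δ = (2.342, -4.867).
Then the next iterate is (x, y)₁ = (0.342, -6.367).
Re-evaluating at (0.342, -6.367): F = (-10.67329, -7.03789), so ‖F‖₂ = 12.785.

12.785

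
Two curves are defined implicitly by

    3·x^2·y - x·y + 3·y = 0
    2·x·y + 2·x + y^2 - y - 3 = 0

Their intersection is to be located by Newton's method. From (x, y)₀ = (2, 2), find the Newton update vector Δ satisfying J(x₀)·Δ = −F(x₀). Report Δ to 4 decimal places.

At (2, 2): F = (26.0000, 11.0000).
Jacobian J = [[6·x·y - y, 3·x^2 - x + 3], [2·y + 2, 2·x + 2·y - 1]].
At the point, J = [[22.0000, 13.0000], [6.0000, 7.0000]] (det J = 76.0000).
Solving J·Δ = −F gives Δ = (-0.5132, -1.1316).

(-0.5132, -1.1316)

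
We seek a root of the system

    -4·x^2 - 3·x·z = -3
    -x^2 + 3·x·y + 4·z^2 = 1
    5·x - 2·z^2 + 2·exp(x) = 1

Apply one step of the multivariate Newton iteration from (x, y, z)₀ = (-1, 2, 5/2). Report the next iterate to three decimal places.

At (-1, 2, 5/2): F = (6.500, 17.000, -17.76424).
Jacobian J = [[-8·x - 3·z, 0, -3·x], [-2·x + 3·y, 3·x, 8·z], [2·exp(x) + 5, 0, -4·z]].
At the point, J = [[0.500, 0.000, 3.000], [8.000, -3.000, 20.000], [5.73576, 0.000, -10.000]] (det J = 66.62183).
Solving J·Δ = −F gives Δ = (-0.527, -9.598, -2.079).
Then the next iterate is (x, y, z)₁ = (-1.527, -7.598, 0.421).

(-1.527, -7.598, 0.421)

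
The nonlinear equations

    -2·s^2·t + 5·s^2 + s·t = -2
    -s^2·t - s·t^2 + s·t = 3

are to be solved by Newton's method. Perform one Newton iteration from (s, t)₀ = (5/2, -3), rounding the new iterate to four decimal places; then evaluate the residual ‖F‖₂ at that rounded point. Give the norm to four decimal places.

20.0971

At (5/2, -3): F = (63.2500, -14.2500).
Jacobian J = [[-4·s·t + 10·s + t, -2·s^2 + s], [-2·s·t - t^2 + t, -s^2 - 2·s·t + s]].
At the point, J = [[52.0000, -10.0000], [3.0000, 11.2500]] (det J = 615.0000).
Solving J·Δ = −F gives Δ = (-0.9253, 1.5134).
Then the next iterate is (s, t)₁ = (1.5747, -1.4866).
Re-evaluating at (1.5747, -1.4866): F = (19.430036, -5.134711), so ‖F‖₂ = 20.0971.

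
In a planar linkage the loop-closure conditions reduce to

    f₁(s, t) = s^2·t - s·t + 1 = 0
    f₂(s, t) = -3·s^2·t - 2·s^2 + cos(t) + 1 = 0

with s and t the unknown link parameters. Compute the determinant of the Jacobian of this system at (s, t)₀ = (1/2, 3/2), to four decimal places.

-1.6250

J = [[2·s·t - t, s^2 - s], [-6·s·t - 4·s, -3·s^2 - sin(t)]].
At the point, J = [[0.0000, -0.2500], [-6.5000, -1.747495]].
det J = -1.6250.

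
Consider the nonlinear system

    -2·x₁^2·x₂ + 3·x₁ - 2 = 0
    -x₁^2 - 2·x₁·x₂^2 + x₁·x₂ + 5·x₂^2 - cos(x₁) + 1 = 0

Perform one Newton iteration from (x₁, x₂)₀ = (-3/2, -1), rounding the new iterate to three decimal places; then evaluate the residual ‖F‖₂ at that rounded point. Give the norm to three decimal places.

4.549

At (-3/2, -1): F = (-2.000, 8.17926).
Jacobian J = [[-4·x₁·x₂ + 3, -2·x₁^2], [-2·x₁ - 2·x₂^2 + x₂ + sin(x₁), -4·x₁·x₂ + x₁ + 10·x₂]].
At the point, J = [[-3.000, -4.500], [-0.99749, -17.500]] (det J = 48.01127).
Solving J·Δ = −F gives Δ = (-1.496, 0.553).
Then the next iterate is (x₁, x₂)₁ = (-2.996, -0.447).
Re-evaluating at (-2.996, -0.447): F = (-2.96344, -3.45108), so ‖F‖₂ = 4.549.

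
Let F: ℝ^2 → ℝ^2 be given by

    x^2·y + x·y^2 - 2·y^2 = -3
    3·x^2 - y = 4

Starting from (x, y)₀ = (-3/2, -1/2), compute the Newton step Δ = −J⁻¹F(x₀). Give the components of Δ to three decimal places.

At (-3/2, -1/2): F = (1.000, 3.250).
Jacobian J = [[2·x·y + y^2, x^2 + 2·x·y - 4·y], [6·x, -1]].
At the point, J = [[1.750, 5.750], [-9.000, -1.000]] (det J = 50.000).
Solving J·Δ = −F gives Δ = (0.394, -0.294).

(0.394, -0.294)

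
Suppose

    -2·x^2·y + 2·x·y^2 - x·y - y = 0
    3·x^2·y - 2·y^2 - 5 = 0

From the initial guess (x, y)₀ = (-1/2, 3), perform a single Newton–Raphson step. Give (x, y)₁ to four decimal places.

(-0.5343, 1.1830)

At (-1/2, 3): F = (-12.0000, -20.7500).
Jacobian J = [[-4·x·y + 2·y^2 - y, -2·x^2 + 4·x·y - x - 1], [6·x·y, 3·x^2 - 4·y]].
At the point, J = [[21.0000, -7.0000], [-9.0000, -11.2500]] (det J = -299.2500).
Solving J·Δ = −F gives Δ = (-0.0343, -1.8170).
Then the next iterate is (x, y)₁ = (-0.5343, 1.1830).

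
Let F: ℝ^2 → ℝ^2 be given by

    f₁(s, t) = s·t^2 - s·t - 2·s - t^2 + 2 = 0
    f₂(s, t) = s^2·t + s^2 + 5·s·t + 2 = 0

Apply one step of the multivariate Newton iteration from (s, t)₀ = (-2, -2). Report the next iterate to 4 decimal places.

At (-2, -2): F = (-10.0000, 18.0000).
Jacobian J = [[t^2 - t - 2, 2·s·t - s - 2·t], [2·s·t + 2·s + 5·t, s^2 + 5·s]].
At the point, J = [[4.0000, 14.0000], [-6.0000, -6.0000]] (det J = 60.0000).
Solving J·Δ = −F gives Δ = (3.2000, -0.2000).
Then the next iterate is (s, t)₁ = (1.2000, -2.2000).

(1.2000, -2.2000)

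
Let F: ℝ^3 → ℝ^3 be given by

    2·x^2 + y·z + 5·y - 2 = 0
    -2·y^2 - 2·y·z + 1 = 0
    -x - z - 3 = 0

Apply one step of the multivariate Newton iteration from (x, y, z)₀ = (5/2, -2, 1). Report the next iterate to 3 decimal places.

(-0.031, 1.146, -2.969)

At (5/2, -2, 1): F = (-1.500, -3.000, -6.500).
Jacobian J = [[4·x, z + 5, y], [0, -4·y - 2·z, -2·y], [-1, 0, -1]].
At the point, J = [[10.000, 6.000, -2.000], [0.000, 6.000, 4.000], [-1.000, 0.000, -1.000]] (det J = -96.000).
Solving J·Δ = −F gives Δ = (-2.531, 3.146, -3.969).
Then the next iterate is (x, y, z)₁ = (-0.031, 1.146, -2.969).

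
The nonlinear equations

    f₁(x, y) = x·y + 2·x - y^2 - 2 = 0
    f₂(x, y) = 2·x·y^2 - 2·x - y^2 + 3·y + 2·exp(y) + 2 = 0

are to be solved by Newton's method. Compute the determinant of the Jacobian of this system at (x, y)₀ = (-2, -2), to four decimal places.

-12.0000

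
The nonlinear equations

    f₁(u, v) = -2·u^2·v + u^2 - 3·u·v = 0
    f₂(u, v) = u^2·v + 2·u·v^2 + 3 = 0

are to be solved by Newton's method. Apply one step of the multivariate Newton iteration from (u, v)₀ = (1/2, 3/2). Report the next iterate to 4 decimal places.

(0.7534, -0.6986)

At (1/2, 3/2): F = (-2.7500, 5.6250).
Jacobian J = [[-4·u·v + 2·u - 3·v, -2·u^2 - 3·u], [2·u·v + 2·v^2, u^2 + 4·u·v]].
At the point, J = [[-6.5000, -2.0000], [6.0000, 3.2500]] (det J = -9.1250).
Solving J·Δ = −F gives Δ = (0.2534, -2.1986).
Then the next iterate is (u, v)₁ = (0.7534, -0.6986).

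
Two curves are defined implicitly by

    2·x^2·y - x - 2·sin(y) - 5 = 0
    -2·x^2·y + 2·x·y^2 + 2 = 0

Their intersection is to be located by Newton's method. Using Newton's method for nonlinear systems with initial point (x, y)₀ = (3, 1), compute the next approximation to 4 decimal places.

(1.8440, 1.2600)

At (3, 1): F = (8.317058, -10.0000).
Jacobian J = [[4·x·y - 1, 2·x^2 - 2·cos(y)], [-4·x·y + 2·y^2, -2·x^2 + 4·x·y]].
At the point, J = [[11.0000, 16.919395], [-10.0000, -6.0000]] (det J = 103.193954).
Solving J·Δ = −F gives Δ = (-1.1560, 0.2600).
Then the next iterate is (x, y)₁ = (1.8440, 1.2600).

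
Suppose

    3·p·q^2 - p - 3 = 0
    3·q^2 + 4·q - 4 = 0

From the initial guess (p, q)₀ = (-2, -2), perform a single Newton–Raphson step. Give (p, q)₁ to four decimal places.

(0.2727, -2.0000)

At (-2, -2): F = (-25.0000, 0.0000).
Jacobian J = [[3·q^2 - 1, 6·p·q], [0, 6·q + 4]].
At the point, J = [[11.0000, 24.0000], [0.0000, -8.0000]] (det J = -88.0000).
Solving J·Δ = −F gives Δ = (2.2727, 0.0000).
Then the next iterate is (p, q)₁ = (0.2727, -2.0000).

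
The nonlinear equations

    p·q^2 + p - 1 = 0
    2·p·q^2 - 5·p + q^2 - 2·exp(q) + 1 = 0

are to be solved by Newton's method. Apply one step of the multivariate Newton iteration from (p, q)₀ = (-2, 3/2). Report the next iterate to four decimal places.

At (-2, 3/2): F = (-7.5000, -4.713378).
Jacobian J = [[q^2 + 1, 2·p·q], [2·q^2 - 5, 4·p·q + 2·q - 2·exp(q)]].
At the point, J = [[3.2500, -6.0000], [-0.5000, -17.963378]] (det J = -61.380979).
Solving J·Δ = −F gives Δ = (1.7342, -0.3107).
Then the next iterate is (p, q)₁ = (-0.2658, 1.1893).

(-0.2658, 1.1893)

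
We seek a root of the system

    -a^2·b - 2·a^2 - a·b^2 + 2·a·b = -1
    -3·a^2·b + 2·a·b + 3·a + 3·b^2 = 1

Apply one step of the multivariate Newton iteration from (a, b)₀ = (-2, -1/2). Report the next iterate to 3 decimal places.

At (-2, -1/2): F = (-2.500, 1.750).
Jacobian J = [[-2·a·b - 4·a - b^2 + 2·b, -a^2 - 2·a·b + 2·a], [-6·a·b + 2·b + 3, -3·a^2 + 2·a + 6·b]].
At the point, J = [[4.750, -10.000], [-4.000, -19.000]] (det J = -130.250).
Solving J·Δ = −F gives Δ = (0.499, -0.013).
Then the next iterate is (a, b)₁ = (-1.501, -0.513).

(-1.501, -0.513)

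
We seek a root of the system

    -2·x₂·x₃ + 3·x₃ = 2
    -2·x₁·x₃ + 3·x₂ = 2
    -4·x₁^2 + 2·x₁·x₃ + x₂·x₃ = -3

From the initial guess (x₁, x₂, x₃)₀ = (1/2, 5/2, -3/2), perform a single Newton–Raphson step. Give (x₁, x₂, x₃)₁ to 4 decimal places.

(-0.7241, 0.6149, -3.8276)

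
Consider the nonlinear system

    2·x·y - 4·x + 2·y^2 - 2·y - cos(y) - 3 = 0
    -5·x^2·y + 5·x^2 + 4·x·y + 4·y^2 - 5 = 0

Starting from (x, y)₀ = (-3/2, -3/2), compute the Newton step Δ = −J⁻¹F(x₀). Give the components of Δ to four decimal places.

At (-3/2, -3/2): F = (14.929263, 41.1250).
Jacobian J = [[2·y - 4, 2·x + 4·y + sin(y) - 2], [-10·x·y + 10·x + 4·y, -5·x^2 + 4·x + 8·y]].
At the point, J = [[-7.0000, -11.997495], [-43.5000, -29.2500]] (det J = -317.141032).
Solving J·Δ = −F gives Δ = (0.1788, 1.1400).

(0.1788, 1.1400)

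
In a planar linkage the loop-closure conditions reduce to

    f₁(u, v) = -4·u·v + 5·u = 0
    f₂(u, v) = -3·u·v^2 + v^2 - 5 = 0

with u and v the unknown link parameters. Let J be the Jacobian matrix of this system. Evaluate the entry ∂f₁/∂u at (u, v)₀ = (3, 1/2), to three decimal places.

∂f₁/∂u = -4·v + 5.
At (3, 1/2) this is 3.000.

3.000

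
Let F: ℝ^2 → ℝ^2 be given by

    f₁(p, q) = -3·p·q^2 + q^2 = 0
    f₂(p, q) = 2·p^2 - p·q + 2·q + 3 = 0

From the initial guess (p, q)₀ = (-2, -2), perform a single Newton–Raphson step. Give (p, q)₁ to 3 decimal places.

(-1.093, -1.389)

At (-2, -2): F = (28.000, 3.000).
Jacobian J = [[-3·q^2, -6·p·q + 2·q], [4·p - q, -p + 2]].
At the point, J = [[-12.000, -28.000], [-6.000, 4.000]] (det J = -216.000).
Solving J·Δ = −F gives Δ = (0.907, 0.611).
Then the next iterate is (p, q)₁ = (-1.093, -1.389).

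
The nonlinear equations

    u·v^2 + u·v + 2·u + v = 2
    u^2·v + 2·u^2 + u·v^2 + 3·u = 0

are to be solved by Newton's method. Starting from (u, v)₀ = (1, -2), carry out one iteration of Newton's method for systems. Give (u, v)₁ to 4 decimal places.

(-6.0000, -16.0000)

At (1, -2): F = (0.0000, 7.0000).
Jacobian J = [[v^2 + v + 2, 2·u·v + u + 1], [2·u·v + 4·u + v^2 + 3, u^2 + 2·u·v]].
At the point, J = [[4.0000, -2.0000], [7.0000, -3.0000]] (det J = 2.0000).
Solving J·Δ = −F gives Δ = (-7.0000, -14.0000).
Then the next iterate is (u, v)₁ = (-6.0000, -16.0000).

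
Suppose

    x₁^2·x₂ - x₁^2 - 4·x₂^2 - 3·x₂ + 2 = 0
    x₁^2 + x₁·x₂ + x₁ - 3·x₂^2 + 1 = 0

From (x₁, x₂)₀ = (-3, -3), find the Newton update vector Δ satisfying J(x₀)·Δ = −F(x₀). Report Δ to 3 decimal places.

At (-3, -3): F = (-61.000, -11.000).
Jacobian J = [[2·x₁·x₂ - 2·x₁, x₁^2 - 8·x₂ - 3], [2·x₁ + x₂ + 1, x₁ - 6·x₂]].
At the point, J = [[24.000, 30.000], [-8.000, 15.000]] (det J = 600.000).
Solving J·Δ = −F gives Δ = (0.975, 1.253).

(0.975, 1.253)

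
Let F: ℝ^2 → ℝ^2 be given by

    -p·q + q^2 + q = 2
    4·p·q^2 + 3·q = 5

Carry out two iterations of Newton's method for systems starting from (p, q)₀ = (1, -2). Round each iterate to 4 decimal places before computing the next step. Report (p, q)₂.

(1.3834, -1.2330)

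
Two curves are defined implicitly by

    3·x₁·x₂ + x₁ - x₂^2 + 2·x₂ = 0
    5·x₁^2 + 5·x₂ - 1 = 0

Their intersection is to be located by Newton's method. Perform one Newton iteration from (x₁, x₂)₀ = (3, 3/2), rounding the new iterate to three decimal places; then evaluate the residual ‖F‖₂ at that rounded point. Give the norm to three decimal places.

12.367

At (3, 3/2): F = (17.250, 51.500).
Jacobian J = [[3·x₂ + 1, 3·x₁ - 2·x₂ + 2], [10·x₁, 5]].
At the point, J = [[5.500, 8.000], [30.000, 5.000]] (det J = -212.500).
Solving J·Δ = −F gives Δ = (-1.533, -1.102).
Then the next iterate is (x₁, x₂)₁ = (1.467, 0.398).
Re-evaluating at (1.467, 0.398): F = (3.85619, 11.75045), so ‖F‖₂ = 12.367.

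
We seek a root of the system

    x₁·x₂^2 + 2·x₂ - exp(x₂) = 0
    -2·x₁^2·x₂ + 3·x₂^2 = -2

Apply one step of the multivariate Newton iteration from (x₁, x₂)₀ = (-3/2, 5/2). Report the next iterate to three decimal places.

At (-3/2, 5/2): F = (-16.55749, 9.500).
Jacobian J = [[x₂^2, 2·x₁·x₂ - exp(x₂) + 2], [-4·x₁·x₂, -2·x₁^2 + 6·x₂]].
At the point, J = [[6.250, -17.68249], [15.000, 10.500]] (det J = 330.86241).
Solving J·Δ = −F gives Δ = (0.018, -0.930).
Then the next iterate is (x₁, x₂)₁ = (-1.482, 1.570).

(-1.482, 1.570)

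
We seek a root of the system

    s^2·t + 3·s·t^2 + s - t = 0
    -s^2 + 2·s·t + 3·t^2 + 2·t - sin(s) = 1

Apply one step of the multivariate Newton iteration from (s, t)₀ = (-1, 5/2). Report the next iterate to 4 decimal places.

At (-1, 5/2): F = (-19.7500, 17.591471).
Jacobian J = [[2·s·t + 3·t^2 + 1, s^2 + 6·s·t - 1], [-2·s + 2·t - cos(s), 2·s + 6·t + 2]].
At the point, J = [[14.7500, -15.0000], [6.459698, 15.0000]] (det J = 318.145465).
Solving J·Δ = −F gives Δ = (0.1018, -1.2166).
Then the next iterate is (s, t)₁ = (-0.8982, 1.2834).

(-0.8982, 1.2834)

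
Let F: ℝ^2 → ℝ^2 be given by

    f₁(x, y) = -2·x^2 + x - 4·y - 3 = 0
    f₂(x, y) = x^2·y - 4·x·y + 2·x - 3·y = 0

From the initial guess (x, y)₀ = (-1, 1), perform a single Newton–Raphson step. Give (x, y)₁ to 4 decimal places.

(-4.3333, -5.6667)

At (-1, 1): F = (-10.0000, 0.0000).
Jacobian J = [[-4·x + 1, -4], [2·x·y - 4·y + 2, x^2 - 4·x - 3]].
At the point, J = [[5.0000, -4.0000], [-4.0000, 2.0000]] (det J = -6.0000).
Solving J·Δ = −F gives Δ = (-3.3333, -6.6667).
Then the next iterate is (x, y)₁ = (-4.3333, -5.6667).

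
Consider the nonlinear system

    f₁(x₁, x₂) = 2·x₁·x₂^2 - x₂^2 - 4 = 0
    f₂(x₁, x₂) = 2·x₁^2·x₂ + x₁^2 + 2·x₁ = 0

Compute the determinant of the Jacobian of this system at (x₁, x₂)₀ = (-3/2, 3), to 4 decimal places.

-375.0000

J = [[2·x₂^2, 4·x₁·x₂ - 2·x₂], [4·x₁·x₂ + 2·x₁ + 2, 2·x₁^2]].
At the point, J = [[18.0000, -24.0000], [-19.0000, 4.5000]].
det J = -375.0000.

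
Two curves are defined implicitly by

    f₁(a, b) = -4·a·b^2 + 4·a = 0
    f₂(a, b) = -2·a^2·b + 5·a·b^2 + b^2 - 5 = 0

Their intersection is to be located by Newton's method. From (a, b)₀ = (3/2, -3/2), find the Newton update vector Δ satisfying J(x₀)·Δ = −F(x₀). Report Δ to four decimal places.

At (3/2, -3/2): F = (-7.5000, 20.8750).
Jacobian J = [[-4·b^2 + 4, -8·a·b], [-4·a·b + 5·b^2, -2·a^2 + 10·a·b + 2·b]].
At the point, J = [[-5.0000, 18.0000], [20.2500, -30.0000]] (det J = -214.5000).
Solving J·Δ = −F gives Δ = (-0.7028, 0.2214).

(-0.7028, 0.2214)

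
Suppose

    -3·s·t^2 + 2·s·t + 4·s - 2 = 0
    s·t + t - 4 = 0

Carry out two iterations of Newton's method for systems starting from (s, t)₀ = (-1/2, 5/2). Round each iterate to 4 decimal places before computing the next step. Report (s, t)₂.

(-0.8862, 5.9815)

At (-1/2, 5/2): F = (2.8750, -2.7500).
Jacobian J = [[-3·t^2 + 2·t + 4, -6·s·t + 2·s], [t, s + 1]].
At the point, J = [[-9.7500, 6.5000], [2.5000, 0.5000]] (det J = -21.1250).
Solving J·Δ = −F gives Δ = (0.9142, 0.9290).
Then the next iterate is (s, t)₁ = (0.4142, 3.4290).
Round to (0.4142, 3.4290) and repeat: F = (-12.113158, 0.849292), J = [[-24.416123, -7.693351], [3.4290, 1.4142]].
Δ = (-1.3004, 2.5525), so (s, t)₂ = (-0.8862, 5.9815).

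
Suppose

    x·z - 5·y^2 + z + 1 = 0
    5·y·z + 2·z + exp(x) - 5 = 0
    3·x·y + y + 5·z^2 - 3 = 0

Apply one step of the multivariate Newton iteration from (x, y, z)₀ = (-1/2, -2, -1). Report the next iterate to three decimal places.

(0.136, -0.990, -1.132)

At (-1/2, -2, -1): F = (-19.500, 3.60653, 3.000).
Jacobian J = [[z, -10·y, x + 1], [exp(x), 5·z, 5·y + 2], [3·y, 3·x + 1, 10·z]].
At the point, J = [[-1.000, 20.000, 0.500], [0.60653, -5.000, -8.000], [-6.000, -0.500, -10.000]] (det J = 1020.15450).
Solving J·Δ = −F gives Δ = (0.636, 1.010, -0.132).
Then the next iterate is (x, y, z)₁ = (0.136, -0.990, -1.132).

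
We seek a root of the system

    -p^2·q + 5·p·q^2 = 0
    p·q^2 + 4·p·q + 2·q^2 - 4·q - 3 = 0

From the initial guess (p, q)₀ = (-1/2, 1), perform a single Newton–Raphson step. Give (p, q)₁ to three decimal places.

At (-1/2, 1): F = (-2.750, -7.500).
Jacobian J = [[-2·p·q + 5·q^2, -p^2 + 10·p·q], [q^2 + 4·q, 2·p·q + 4·p + 4·q - 4]].
At the point, J = [[6.000, -5.250], [5.000, -3.000]] (det J = 8.250).
Solving J·Δ = −F gives Δ = (3.773, 3.788).
Then the next iterate is (p, q)₁ = (3.273, 4.788).

(3.273, 4.788)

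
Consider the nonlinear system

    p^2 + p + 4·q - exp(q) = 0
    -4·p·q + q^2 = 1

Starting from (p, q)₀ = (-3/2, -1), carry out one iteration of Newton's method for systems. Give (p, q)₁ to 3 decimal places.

At (-3/2, -1): F = (-3.61788, -6.000).
Jacobian J = [[2·p + 1, -exp(q) + 4], [-4·q, -4·p + 2·q]].
At the point, J = [[-2.000, 3.63212], [4.000, 4.000]] (det J = -22.52848).
Solving J·Δ = −F gives Δ = (0.325, 1.175).
Then the next iterate is (p, q)₁ = (-1.175, 0.175).

(-1.175, 0.175)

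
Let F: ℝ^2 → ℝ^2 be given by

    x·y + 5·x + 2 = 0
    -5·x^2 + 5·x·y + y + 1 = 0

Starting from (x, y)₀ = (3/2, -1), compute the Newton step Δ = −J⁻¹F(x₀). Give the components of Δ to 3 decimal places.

At (3/2, -1): F = (8.000, -18.750).
Jacobian J = [[y + 5, x], [-10·x + 5·y, 5·x + 1]].
At the point, J = [[4.000, 1.500], [-20.000, 8.500]] (det J = 64.000).
Solving J·Δ = −F gives Δ = (-1.502, -1.328).

(-1.502, -1.328)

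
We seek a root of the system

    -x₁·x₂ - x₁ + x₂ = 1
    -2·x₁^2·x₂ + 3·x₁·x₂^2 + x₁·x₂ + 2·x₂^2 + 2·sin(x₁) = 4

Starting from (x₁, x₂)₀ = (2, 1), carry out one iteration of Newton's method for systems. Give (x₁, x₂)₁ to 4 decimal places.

(0.3819, 0.2362)

At (2, 1): F = (-4.0000, -0.181405).
Jacobian J = [[-x₂ - 1, -x₁ + 1], [-4·x₁·x₂ + 3·x₂^2 + x₂ + 2·cos(x₁), -2·x₁^2 + 6·x₁·x₂ + x₁ + 4·x₂]].
At the point, J = [[-2.0000, -1.0000], [-4.832294, 10.0000]] (det J = -24.832294).
Solving J·Δ = −F gives Δ = (-1.6181, -0.7638).
Then the next iterate is (x₁, x₂)₁ = (0.3819, 0.2362).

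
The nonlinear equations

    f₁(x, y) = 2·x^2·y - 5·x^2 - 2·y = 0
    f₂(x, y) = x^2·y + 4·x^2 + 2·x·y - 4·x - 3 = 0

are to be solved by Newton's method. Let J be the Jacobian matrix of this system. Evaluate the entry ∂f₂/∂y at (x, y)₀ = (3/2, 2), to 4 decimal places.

∂f₂/∂y = x^2 + 2·x.
At (3/2, 2) this is 5.2500.

5.2500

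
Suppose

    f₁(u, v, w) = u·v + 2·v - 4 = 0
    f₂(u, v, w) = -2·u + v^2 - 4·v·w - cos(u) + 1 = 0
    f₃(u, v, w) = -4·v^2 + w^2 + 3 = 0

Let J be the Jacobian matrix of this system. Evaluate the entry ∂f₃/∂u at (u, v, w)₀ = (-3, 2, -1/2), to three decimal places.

0.000

∂f₃/∂u = 0.
At (-3, 2, -1/2) this is 0.000.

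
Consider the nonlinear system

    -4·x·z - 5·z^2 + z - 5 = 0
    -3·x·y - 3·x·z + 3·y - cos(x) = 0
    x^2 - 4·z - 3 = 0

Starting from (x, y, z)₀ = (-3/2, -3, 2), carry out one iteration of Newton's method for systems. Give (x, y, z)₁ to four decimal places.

At (-3/2, -3, 2): F = (-11.0000, -13.570737, -8.7500).
Jacobian J = [[-4·z, 0, -4·x - 10·z + 1], [-3·y - 3·z + sin(x), -3·x + 3, -3·x], [2·x, 0, -4]].
At the point, J = [[-8.0000, 0.0000, -13.0000], [2.002505, 7.5000, 4.5000], [-3.0000, 0.0000, -4.0000]] (det J = -52.5000).
Solving J·Δ = −F gives Δ = (-9.9643, 1.2985, 5.2857).
Then the next iterate is (x, y, z)₁ = (-11.4643, -1.7015, 7.2857).

(-11.4643, -1.7015, 7.2857)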